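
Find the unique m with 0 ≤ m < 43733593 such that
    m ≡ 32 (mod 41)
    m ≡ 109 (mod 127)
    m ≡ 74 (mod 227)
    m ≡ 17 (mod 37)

The moduli are pairwise coprime; N = 41·127·227·37 = 43733593.
N/41 = 1066673; 1066673 ≡ 17 (mod 41); 17·29 ≡ 1, so inverse 29.
N/127 = 344359; 344359 ≡ 62 (mod 127); 62·84 ≡ 1, so inverse 84.
N/227 = 192659; 192659 ≡ 163 (mod 227); 163·39 ≡ 1, so inverse 39.
N/37 = 1181989; 1181989 ≡ 24 (mod 37); 24·17 ≡ 1, so inverse 17.
m ≡ 32·1066673·29 + 109·344359·84 + 74·192659·39 + 17·1181989·17 = 5040432243.
5040432243 mod 43733593 = 11069048.

11069048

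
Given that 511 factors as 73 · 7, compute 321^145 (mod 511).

Mod 73: 321 ≡ 29; by Fermat, exponent reduces to 145 mod 72 = 1; 29^1 ≡ 29 (mod 73).
Mod 7: 321 ≡ 6; by Fermat, exponent reduces to 145 mod 6 = 1; 6^1 ≡ 6 (mod 7).
Combine by CRT: x ≡ 29 (mod 73), x ≡ 6 (mod 7) ⇒ x ≡ 321 (mod 511).

321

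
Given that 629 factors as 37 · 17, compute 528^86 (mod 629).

137

Mod 37: 528 ≡ 10; by Fermat, exponent reduces to 86 mod 36 = 14; 10^14 ≡ 26 (mod 37).
Mod 17: 528 ≡ 1; by Fermat, exponent reduces to 86 mod 16 = 6; 1^6 ≡ 1 (mod 17).
Combine by CRT: x ≡ 26 (mod 37), x ≡ 1 (mod 17) ⇒ x ≡ 137 (mod 629).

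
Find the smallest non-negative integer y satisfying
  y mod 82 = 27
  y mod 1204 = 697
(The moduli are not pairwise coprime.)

gcd(82, 1204) = 2 and 2 | (697 − 27), so the pair is consistent; merging gives y ≡ 12737 (mod 49364), where 49364 = lcm(82, 1204).
The solution is unique modulo lcm(82, 1204) = 49364.

12737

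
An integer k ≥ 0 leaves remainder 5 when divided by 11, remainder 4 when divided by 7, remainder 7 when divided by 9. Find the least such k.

214

Combine the congruences pairwise.
From k ≡ 5 (mod 11) write k = 5 + 11t. Substituting into k ≡ 4 (mod 7) gives 11t ≡ 6 (mod 7), and since 4⁻¹ ≡ 2 (mod 7), t ≡ 5. Hence k ≡ 5 + 11·5 = 60 (mod 77).
From k ≡ 60 (mod 77) write k = 60 + 77t. Substituting into k ≡ 7 (mod 9) gives 77t ≡ 1 (mod 9), and since 5⁻¹ ≡ 2 (mod 9), t ≡ 2. Hence k ≡ 60 + 77·2 = 214 (mod 693).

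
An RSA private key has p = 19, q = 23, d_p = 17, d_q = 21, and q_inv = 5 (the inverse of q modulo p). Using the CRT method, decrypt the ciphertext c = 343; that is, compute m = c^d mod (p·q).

m₁ = c^(d_p) mod p: c ≡ 1 (mod 19), and 1^17 mod 19 = 1.
m₂ = c^(d_q) mod q: c ≡ 21 (mod 23), and 21^21 mod 23 = 11.
h = q_inv·(m₁ − m₂) mod p = 5·(1 − 11) mod 19 = 7.
m = m₂ + h·q = 11 + 7·23 = 172.

172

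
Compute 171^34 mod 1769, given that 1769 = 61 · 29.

1338

Mod 61: 171 ≡ 49; 49^34 ≡ 57 (mod 61).
Mod 29: 171 ≡ 26; by Fermat, exponent reduces to 34 mod 28 = 6; 26^6 ≡ 4 (mod 29).
Combine by CRT: x ≡ 57 (mod 61), x ≡ 4 (mod 29) ⇒ x ≡ 1338 (mod 1769).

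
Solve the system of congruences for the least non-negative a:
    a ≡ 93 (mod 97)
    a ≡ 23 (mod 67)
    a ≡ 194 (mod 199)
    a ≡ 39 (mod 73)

The moduli are pairwise coprime; N = 97·67·199·73 = 94410973.
N/97 = 973309; 973309 ≡ 11 (mod 97); 11·53 ≡ 1, so inverse 53.
N/67 = 1409119; 1409119 ≡ 42 (mod 67); 42·8 ≡ 1, so inverse 8.
N/199 = 474427; 474427 ≡ 11 (mod 199); 11·181 ≡ 1, so inverse 181.
N/73 = 1293301; 1293301 ≡ 33 (mod 73); 33·31 ≡ 1, so inverse 31.
a ≡ 93·973309·53 + 23·1409119·8 + 194·474427·181 + 39·1293301·31 = 23279348544.
23279348544 mod 94410973 = 54249186.

54249186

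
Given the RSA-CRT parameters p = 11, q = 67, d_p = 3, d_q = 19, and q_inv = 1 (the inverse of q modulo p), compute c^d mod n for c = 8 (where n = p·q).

589

m₁ = c^(d_p) mod p: c ≡ 8 (mod 11), and 8^3 mod 11 = 6.
m₂ = c^(d_q) mod q: c ≡ 8 (mod 67), and 8^19 mod 67 = 53.
h = q_inv·(m₁ − m₂) mod p = 1·(6 − 53) mod 11 = 8.
m = m₂ + h·q = 53 + 8·67 = 589.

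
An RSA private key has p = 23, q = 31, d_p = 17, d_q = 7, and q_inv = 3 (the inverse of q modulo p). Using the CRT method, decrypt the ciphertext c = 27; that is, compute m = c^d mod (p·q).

m₁ = c^(d_p) mod p: c ≡ 4 (mod 23), and 4^17 mod 23 = 2.
m₂ = c^(d_q) mod q: c ≡ 27 (mod 31), and 27^7 mod 31 = 15.
h = q_inv·(m₁ − m₂) mod p = 3·(2 − 15) mod 23 = 7.
m = m₂ + h·q = 15 + 7·31 = 232.

232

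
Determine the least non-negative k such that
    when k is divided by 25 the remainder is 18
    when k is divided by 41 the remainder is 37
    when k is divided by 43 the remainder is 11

The moduli are pairwise coprime; N = 25·41·43 = 44075.
N/25 = 1763; 1763 ≡ 13 (mod 25); 13·2 ≡ 1, so inverse 2.
N/41 = 1075; 1075 ≡ 9 (mod 41); 9·32 ≡ 1, so inverse 32.
N/43 = 1025; 1025 ≡ 36 (mod 43); 36·6 ≡ 1, so inverse 6.
k ≡ 18·1763·2 + 37·1075·32 + 11·1025·6 = 1403918.
1403918 mod 44075 = 37593.

37593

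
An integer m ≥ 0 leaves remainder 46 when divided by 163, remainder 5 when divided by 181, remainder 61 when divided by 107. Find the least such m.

1378863

The moduli are pairwise coprime; N = 163·181·107 = 3156821.
N/163 = 19367; 19367 ≡ 133 (mod 163); 133·38 ≡ 1, so inverse 38.
N/181 = 17441; 17441 ≡ 65 (mod 181); 65·39 ≡ 1, so inverse 39.
N/107 = 29503; 29503 ≡ 78 (mod 107); 78·59 ≡ 1, so inverse 59.
m ≡ 46·19367·38 + 5·17441·39 + 61·29503·59 = 143435808.
143435808 mod 3156821 = 1378863.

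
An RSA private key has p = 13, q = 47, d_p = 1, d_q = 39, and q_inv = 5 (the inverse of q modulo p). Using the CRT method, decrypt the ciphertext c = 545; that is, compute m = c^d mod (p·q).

506

m₁ = c^(d_p) mod p: c ≡ 12 (mod 13), and 12^1 mod 13 = 12.
m₂ = c^(d_q) mod q: c ≡ 28 (mod 47), and 28^39 mod 47 = 36.
h = q_inv·(m₁ − m₂) mod p = 5·(12 − 36) mod 13 = 10.
m = m₂ + h·q = 36 + 10·47 = 506.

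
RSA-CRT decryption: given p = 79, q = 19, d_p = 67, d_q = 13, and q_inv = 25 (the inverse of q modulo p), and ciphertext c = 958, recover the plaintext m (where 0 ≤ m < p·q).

m₁ = c^(d_p) mod p: c ≡ 10 (mod 79), and 10^67 mod 79 = 21.
m₂ = c^(d_q) mod q: c ≡ 8 (mod 19), and 8^13 mod 19 = 8.
h = q_inv·(m₁ − m₂) mod p = 25·(21 − 8) mod 79 = 9.
m = m₂ + h·q = 8 + 9·19 = 179.

179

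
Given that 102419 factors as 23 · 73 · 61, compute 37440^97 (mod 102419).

Mod 23: 37440 ≡ 19; by Fermat, exponent reduces to 97 mod 22 = 9; 19^9 ≡ 10 (mod 23).
Mod 73: 37440 ≡ 64; by Fermat, exponent reduces to 97 mod 72 = 25; 64^25 ≡ 64 (mod 73).
Mod 61: 37440 ≡ 47; by Fermat, exponent reduces to 97 mod 60 = 37; 47^37 ≡ 47 (mod 61).
Combine by CRT: x ≡ 10 (mod 23), x ≡ 64 (mod 73), x ≡ 47 (mod 61) ⇒ x ≡ 41893 (mod 102419).

41893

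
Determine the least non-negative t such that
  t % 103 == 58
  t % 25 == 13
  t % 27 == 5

The moduli are pairwise coprime; N = 103·25·27 = 69525.
N/103 = 675; 675 ≡ 57 (mod 103); 57·47 ≡ 1, so inverse 47.
N/25 = 2781; 2781 ≡ 6 (mod 25); 6·21 ≡ 1, so inverse 21.
N/27 = 2575; 2575 ≡ 10 (mod 27); 10·19 ≡ 1, so inverse 19.
t ≡ 58·675·47 + 13·2781·21 + 5·2575·19 = 2843888.
2843888 mod 69525 = 62888.

62888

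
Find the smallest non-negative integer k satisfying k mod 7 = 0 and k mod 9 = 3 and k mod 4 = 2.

The moduli are pairwise coprime; N = 7·9·4 = 252.
N/7 = 36; 36 ≡ 1 (mod 7), inverse 1.
N/9 = 28; 28 ≡ 1 (mod 9), inverse 1.
N/4 = 63; 63 ≡ 3 (mod 4); 3·3 ≡ 1, so inverse 3.
k ≡ 0·36·1 + 3·28·1 + 2·63·3 = 462.
462 mod 252 = 210.

210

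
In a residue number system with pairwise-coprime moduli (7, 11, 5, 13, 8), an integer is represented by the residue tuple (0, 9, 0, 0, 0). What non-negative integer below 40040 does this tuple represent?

Combine the congruences pairwise.
From x ≡ 0 (mod 7) write x = 0 + 7t. Substituting into x ≡ 9 (mod 11) gives 7t ≡ 9 (mod 11), and since 7⁻¹ ≡ 8 (mod 11), t ≡ 6. Hence x ≡ 0 + 7·6 = 42 (mod 77).
From x ≡ 42 (mod 77) write x = 42 + 77t. Substituting into x ≡ 0 (mod 5) gives 77t ≡ 3 (mod 5), and since 2⁻¹ ≡ 3 (mod 5), t ≡ 4. Hence x ≡ 42 + 77·4 = 350 (mod 385).
From x ≡ 350 (mod 385) write x = 350 + 385t. Substituting into x ≡ 0 (mod 13) gives 385t ≡ 1 (mod 13), and since 8⁻¹ ≡ 5 (mod 13), t ≡ 5. Hence x ≡ 350 + 385·5 = 2275 (mod 5005).
From x ≡ 2275 (mod 5005) write x = 2275 + 5005t. Substituting into x ≡ 0 (mod 8) gives 5005t ≡ 5 (mod 8), and since 5⁻¹ ≡ 5 (mod 8), t ≡ 1. Hence x ≡ 2275 + 5005·1 = 7280 (mod 40040).

7280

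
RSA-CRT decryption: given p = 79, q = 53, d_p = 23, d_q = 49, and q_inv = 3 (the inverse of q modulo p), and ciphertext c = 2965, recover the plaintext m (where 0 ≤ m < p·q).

952

m₁ = c^(d_p) mod p: c ≡ 42 (mod 79), and 42^23 mod 79 = 4.
m₂ = c^(d_q) mod q: c ≡ 50 (mod 53), and 50^49 mod 53 = 51.
h = q_inv·(m₁ − m₂) mod p = 3·(4 − 51) mod 79 = 17.
m = m₂ + h·q = 51 + 17·53 = 952.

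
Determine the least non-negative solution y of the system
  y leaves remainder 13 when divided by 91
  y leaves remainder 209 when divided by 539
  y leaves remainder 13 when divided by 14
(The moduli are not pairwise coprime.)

1287

gcd(91, 539) = 7 and 7 | (209 − 13), so the pair is consistent; merging gives y ≡ 1287 (mod 7007), where 7007 = lcm(91, 539).
gcd(7007, 14) = 7 and 7 | (13 − 1287), so the pair is consistent; merging gives y ≡ 1287 (mod 14014), where 14014 = lcm(7007, 14).
The solution is unique modulo lcm(91, 539, 14) = 14014.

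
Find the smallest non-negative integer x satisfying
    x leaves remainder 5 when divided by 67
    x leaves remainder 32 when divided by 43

Combine the congruences pairwise.
From x ≡ 5 (mod 67) write x = 5 + 67t. Substituting into x ≡ 32 (mod 43) gives 67t ≡ 27 (mod 43), and since 24⁻¹ ≡ 9 (mod 43), t ≡ 28. Hence x ≡ 5 + 67·28 = 1881 (mod 2881).

1881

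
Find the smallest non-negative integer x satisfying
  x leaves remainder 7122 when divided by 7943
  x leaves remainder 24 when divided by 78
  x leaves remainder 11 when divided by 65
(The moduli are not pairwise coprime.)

150096

gcd(7943, 78) = 13 and 13 | (24 − 7122), so the pair is consistent; merging gives x ≡ 7122 (mod 47658), where 47658 = lcm(7943, 78).
gcd(47658, 65) = 13 and 13 | (11 − 7122), so the pair is consistent; merging gives x ≡ 150096 (mod 238290), where 238290 = lcm(47658, 65).
The solution is unique modulo lcm(7943, 78, 65) = 238290.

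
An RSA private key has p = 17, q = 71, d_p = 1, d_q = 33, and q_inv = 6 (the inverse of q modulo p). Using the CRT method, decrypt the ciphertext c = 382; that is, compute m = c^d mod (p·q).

m₁ = c^(d_p) mod p: c ≡ 8 (mod 17), and 8^1 mod 17 = 8.
m₂ = c^(d_q) mod q: c ≡ 27 (mod 71), and 27^33 mod 71 = 15.
h = q_inv·(m₁ − m₂) mod p = 6·(8 − 15) mod 17 = 9.
m = m₂ + h·q = 15 + 9·71 = 654.

654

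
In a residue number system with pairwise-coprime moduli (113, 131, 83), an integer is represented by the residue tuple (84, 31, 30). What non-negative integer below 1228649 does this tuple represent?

24266

Combine the congruences pairwise.
From x ≡ 84 (mod 113) write x = 84 + 113t. Substituting into x ≡ 31 (mod 131) gives 113t ≡ 78 (mod 131), and since 113⁻¹ ≡ 80 (mod 131), t ≡ 83. Hence x ≡ 84 + 113·83 = 9463 (mod 14803).
From x ≡ 9463 (mod 14803) write x = 9463 + 14803t. Substituting into x ≡ 30 (mod 83) gives 14803t ≡ 29 (mod 83), and since 29⁻¹ ≡ 63 (mod 83), t ≡ 1. Hence x ≡ 9463 + 14803·1 = 24266 (mod 1228649).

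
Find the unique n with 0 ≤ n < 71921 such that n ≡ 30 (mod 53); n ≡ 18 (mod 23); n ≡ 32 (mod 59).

30240

The moduli are pairwise coprime; M = 53·23·59 = 71921.
M/53 = 1357; 1357 ≡ 32 (mod 53); 32·5 ≡ 1, so inverse 5.
M/23 = 3127; 3127 ≡ 22 (mod 23); 22·22 ≡ 1, so inverse 22.
M/59 = 1219; 1219 ≡ 39 (mod 59); 39·56 ≡ 1, so inverse 56.
n ≡ 30·1357·5 + 18·3127·22 + 32·1219·56 = 3626290.
3626290 mod 71921 = 30240.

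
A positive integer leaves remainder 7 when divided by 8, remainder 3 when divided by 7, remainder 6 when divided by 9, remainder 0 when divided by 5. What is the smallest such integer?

The moduli are pairwise coprime; N = 8·7·9·5 = 2520.
N/8 = 315; 315 ≡ 3 (mod 8); 3·3 ≡ 1, so inverse 3.
N/7 = 360; 360 ≡ 3 (mod 7); 3·5 ≡ 1, so inverse 5.
N/9 = 280; 280 ≡ 1 (mod 9), inverse 1.
N/5 = 504; 504 ≡ 4 (mod 5); 4·4 ≡ 1, so inverse 4.
x ≡ 7·315·3 + 3·360·5 + 6·280·1 + 0·504·4 = 13695.
13695 mod 2520 = 1095.

1095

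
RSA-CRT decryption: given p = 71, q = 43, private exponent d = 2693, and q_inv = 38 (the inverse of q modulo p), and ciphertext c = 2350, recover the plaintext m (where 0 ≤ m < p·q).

2456

d_p = d mod (p−1) = 2693 mod 70 = 33; d_q = d mod (q−1) = 5.
m₁ = c^(d_p) mod p: c ≡ 7 (mod 71), and 7^33 mod 71 = 42.
m₂ = c^(d_q) mod q: c ≡ 28 (mod 43), and 28^5 mod 43 = 5.
h = q_inv·(m₁ − m₂) mod p = 38·(42 − 5) mod 71 = 57.
m = m₂ + h·q = 5 + 57·43 = 2456.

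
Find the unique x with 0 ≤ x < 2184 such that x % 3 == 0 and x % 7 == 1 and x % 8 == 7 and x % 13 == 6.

Combine the congruences pairwise.
From x ≡ 0 (mod 3) write x = 0 + 3t. Substituting into x ≡ 1 (mod 7) gives 3t ≡ 1 (mod 7), and since 3⁻¹ ≡ 5 (mod 7), t ≡ 5. Hence x ≡ 0 + 3·5 = 15 (mod 21).
From x ≡ 15 (mod 21) write x = 15 + 21t. Substituting into x ≡ 7 (mod 8) gives 21t ≡ 0 (mod 8), and since 5⁻¹ ≡ 5 (mod 8), t ≡ 0. Hence x ≡ 15 + 21·0 = 15 (mod 168).
From x ≡ 15 (mod 168) write x = 15 + 168t. Substituting into x ≡ 6 (mod 13) gives 168t ≡ 4 (mod 13), and since 12⁻¹ ≡ 12 (mod 13), t ≡ 9. Hence x ≡ 15 + 168·9 = 1527 (mod 2184).

1527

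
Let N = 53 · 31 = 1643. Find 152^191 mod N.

Mod 53: 152 ≡ 46; by Fermat, exponent reduces to 191 mod 52 = 35; 46^35 ≡ 10 (mod 53).
Mod 31: 152 ≡ 28; by Fermat, exponent reduces to 191 mod 30 = 11; 28^11 ≡ 18 (mod 31).
Combine by CRT: x ≡ 10 (mod 53), x ≡ 18 (mod 31) ⇒ x ≡ 328 (mod 1643).

328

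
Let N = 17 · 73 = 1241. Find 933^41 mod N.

Mod 17: 933 ≡ 15; by Fermat, exponent reduces to 41 mod 16 = 9; 15^9 ≡ 15 (mod 17).
Mod 73: 933 ≡ 57; 57^41 ≡ 69 (mod 73).
Combine by CRT: x ≡ 15 (mod 17), x ≡ 69 (mod 73) ⇒ x ≡ 1018 (mod 1241).

1018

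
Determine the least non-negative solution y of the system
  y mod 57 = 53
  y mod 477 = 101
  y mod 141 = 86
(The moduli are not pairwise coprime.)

188039

Combine the congruences pairwise.
gcd(57, 477) = 3 and 3 | (101 − 53), so the pair is consistent; merging gives y ≡ 6779 (mod 9063), where 9063 = lcm(57, 477).
gcd(9063, 141) = 3 and 3 | (86 − 6779), so the pair is consistent; merging gives y ≡ 188039 (mod 425961), where 425961 = lcm(9063, 141).
The solution is unique modulo lcm(57, 477, 141) = 425961.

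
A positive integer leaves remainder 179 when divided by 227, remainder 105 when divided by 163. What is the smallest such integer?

Combine the congruences pairwise.
From m ≡ 179 (mod 227) write m = 179 + 227t. Substituting into m ≡ 105 (mod 163) gives 227t ≡ 89 (mod 163), and since 64⁻¹ ≡ 135 (mod 163), t ≡ 116. Hence m ≡ 179 + 227·116 = 26511 (mod 37001).

26511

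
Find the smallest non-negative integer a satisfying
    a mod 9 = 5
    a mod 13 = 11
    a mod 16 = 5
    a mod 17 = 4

The moduli are pairwise coprime; N = 9·13·16·17 = 31824.
N/9 = 3536; 3536 ≡ 8 (mod 9); 8·8 ≡ 1, so inverse 8.
N/13 = 2448; 2448 ≡ 4 (mod 13); 4·10 ≡ 1, so inverse 10.
N/16 = 1989; 1989 ≡ 5 (mod 16); 5·13 ≡ 1, so inverse 13.
N/17 = 1872; 1872 ≡ 2 (mod 17); 2·9 ≡ 1, so inverse 9.
a ≡ 5·3536·8 + 11·2448·10 + 5·1989·13 + 4·1872·9 = 607397.
607397 mod 31824 = 2741.

2741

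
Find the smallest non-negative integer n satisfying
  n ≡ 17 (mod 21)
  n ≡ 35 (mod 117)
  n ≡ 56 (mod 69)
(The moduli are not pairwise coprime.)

13373

gcd(21, 117) = 3 and 3 | (35 − 17), so the pair is consistent; merging gives n ≡ 269 (mod 819), where 819 = lcm(21, 117).
gcd(819, 69) = 3 and 3 | (56 − 269), so the pair is consistent; merging gives n ≡ 13373 (mod 18837), where 18837 = lcm(819, 69).
The solution is unique modulo lcm(21, 117, 69) = 18837.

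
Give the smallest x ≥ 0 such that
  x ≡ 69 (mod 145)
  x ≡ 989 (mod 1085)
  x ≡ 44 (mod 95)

gcd(145, 1085) = 5 and 5 | (989 − 69), so the pair is consistent; merging gives x ≡ 22689 (mod 31465), where 31465 = lcm(145, 1085).
gcd(31465, 95) = 5 and 5 | (44 − 22689), so the pair is consistent; merging gives x ≡ 117084 (mod 597835), where 597835 = lcm(31465, 95).
The solution is unique modulo lcm(145, 1085, 95) = 597835.

117084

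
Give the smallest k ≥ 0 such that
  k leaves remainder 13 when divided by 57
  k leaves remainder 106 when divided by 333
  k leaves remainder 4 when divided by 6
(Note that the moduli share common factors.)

Combine the congruences pairwise.
gcd(57, 333) = 3 and 3 | (106 − 13), so the pair is consistent; merging gives k ≡ 1438 (mod 6327), where 6327 = lcm(57, 333).
gcd(6327, 6) = 3 and 3 | (4 − 1438), so the pair is consistent; merging gives k ≡ 1438 (mod 12654), where 12654 = lcm(6327, 6).
The solution is unique modulo lcm(57, 333, 6) = 12654.

1438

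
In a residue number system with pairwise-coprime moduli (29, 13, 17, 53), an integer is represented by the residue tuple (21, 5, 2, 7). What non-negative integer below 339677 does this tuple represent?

150792

The moduli are pairwise coprime; N = 29·13·17·53 = 339677.
N/29 = 11713; 11713 ≡ 26 (mod 29); 26·19 ≡ 1, so inverse 19.
N/13 = 26129; 26129 ≡ 12 (mod 13); 12·12 ≡ 1, so inverse 12.
N/17 = 19981; 19981 ≡ 6 (mod 17); 6·3 ≡ 1, so inverse 3.
N/53 = 6409; 6409 ≡ 49 (mod 53); 49·13 ≡ 1, so inverse 13.
x ≡ 21·11713·19 + 5·26129·12 + 2·19981·3 + 7·6409·13 = 6944332.
6944332 mod 339677 = 150792.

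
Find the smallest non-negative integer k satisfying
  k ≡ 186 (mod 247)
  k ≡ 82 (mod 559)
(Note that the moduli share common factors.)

Combine the congruences pairwise.
gcd(247, 559) = 13 and 13 | (82 − 186), so the pair is consistent; merging gives k ≡ 7349 (mod 10621), where 10621 = lcm(247, 559).
The solution is unique modulo lcm(247, 559) = 10621.

7349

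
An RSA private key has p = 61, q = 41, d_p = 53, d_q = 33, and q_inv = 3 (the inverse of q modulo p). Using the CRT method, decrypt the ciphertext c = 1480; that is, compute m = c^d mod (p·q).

1704

m₁ = c^(d_p) mod p: c ≡ 16 (mod 61), and 16^53 mod 61 = 57.
m₂ = c^(d_q) mod q: c ≡ 4 (mod 41), and 4^33 mod 41 = 23.
h = q_inv·(m₁ − m₂) mod p = 3·(57 − 23) mod 61 = 41.
m = m₂ + h·q = 23 + 41·41 = 1704.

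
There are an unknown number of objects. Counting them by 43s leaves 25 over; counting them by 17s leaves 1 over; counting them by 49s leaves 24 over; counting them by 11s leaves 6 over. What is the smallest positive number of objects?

The moduli are pairwise coprime; M = 43·17·49·11 = 394009.
M/43 = 9163; 9163 ≡ 4 (mod 43); 4·11 ≡ 1, so inverse 11.
M/17 = 23177; 23177 ≡ 6 (mod 17); 6·3 ≡ 1, so inverse 3.
M/49 = 8041; 8041 ≡ 5 (mod 49); 5·10 ≡ 1, so inverse 10.
M/11 = 35819; 35819 ≡ 3 (mod 11); 3·4 ≡ 1, so inverse 4.
N ≡ 25·9163·11 + 1·23177·3 + 24·8041·10 + 6·35819·4 = 5378852.
5378852 mod 394009 = 256735.

256735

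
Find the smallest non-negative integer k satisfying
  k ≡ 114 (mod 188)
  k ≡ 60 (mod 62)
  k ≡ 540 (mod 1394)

799302

gcd(188, 62) = 2 and 2 | (60 − 114), so the pair is consistent; merging gives k ≡ 866 (mod 5828), where 5828 = lcm(188, 62).
gcd(5828, 1394) = 2 and 2 | (540 − 866), so the pair is consistent; merging gives k ≡ 799302 (mod 4062116), where 4062116 = lcm(5828, 1394).
The solution is unique modulo lcm(188, 62, 1394) = 4062116.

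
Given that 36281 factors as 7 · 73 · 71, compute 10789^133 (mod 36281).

18881

Mod 7: 10789 ≡ 2; by Fermat, exponent reduces to 133 mod 6 = 1; 2^1 ≡ 2 (mod 7).
Mod 73: 10789 ≡ 58; by Fermat, exponent reduces to 133 mod 72 = 61; 58^61 ≡ 47 (mod 73).
Mod 71: 10789 ≡ 68; by Fermat, exponent reduces to 133 mod 70 = 63; 68^63 ≡ 66 (mod 71).
Combine by CRT: x ≡ 2 (mod 7), x ≡ 47 (mod 73), x ≡ 66 (mod 71) ⇒ x ≡ 18881 (mod 36281).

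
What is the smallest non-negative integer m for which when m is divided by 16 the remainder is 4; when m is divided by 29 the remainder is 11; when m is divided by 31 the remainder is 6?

The moduli are pairwise coprime; N = 16·29·31 = 14384.
N/16 = 899; 899 ≡ 3 (mod 16); 3·11 ≡ 1, so inverse 11.
N/29 = 496; 496 ≡ 3 (mod 29); 3·10 ≡ 1, so inverse 10.
N/31 = 464; 464 ≡ 30 (mod 31); 30·30 ≡ 1, so inverse 30.
m ≡ 4·899·11 + 11·496·10 + 6·464·30 = 177636.
177636 mod 14384 = 5028.

5028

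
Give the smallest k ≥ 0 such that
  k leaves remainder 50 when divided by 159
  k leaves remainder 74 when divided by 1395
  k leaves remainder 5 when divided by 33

715709

Combine the congruences pairwise.
gcd(159, 1395) = 3 and 3 | (74 − 50), so the pair is consistent; merging gives k ≡ 50294 (mod 73935), where 73935 = lcm(159, 1395).
gcd(73935, 33) = 3 and 3 | (5 − 50294), so the pair is consistent; merging gives k ≡ 715709 (mod 813285), where 813285 = lcm(73935, 33).
The solution is unique modulo lcm(159, 1395, 33) = 813285.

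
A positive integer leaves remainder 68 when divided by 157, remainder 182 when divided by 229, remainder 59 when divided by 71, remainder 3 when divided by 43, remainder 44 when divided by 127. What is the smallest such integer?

809969976

The moduli are pairwise coprime; N = 157·229·71·43·127 = 13940092643.
N/157 = 88790399; 88790399 ≡ 148 (mod 157); 148·122 ≡ 1, so inverse 122.
N/229 = 60873767; 60873767 ≡ 71 (mod 229); 71·100 ≡ 1, so inverse 100.
N/71 = 196339333; 196339333 ≡ 51 (mod 71); 51·39 ≡ 1, so inverse 39.
N/43 = 324188201; 324188201 ≡ 21 (mod 43); 21·41 ≡ 1, so inverse 41.
N/127 = 109764509; 109764509 ≡ 60 (mod 127); 60·36 ≡ 1, so inverse 36.
m ≡ 68·88790399·122 + 182·60873767·100 + 59·196339333·39 + 3·324188201·41 + 44·109764509·36 = 2510026645716.
2510026645716 mod 13940092643 = 809969976.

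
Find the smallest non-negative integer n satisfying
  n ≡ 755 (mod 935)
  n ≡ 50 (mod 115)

21325

gcd(935, 115) = 5 and 5 | (50 − 755), so the pair is consistent; merging gives n ≡ 21325 (mod 21505), where 21505 = lcm(935, 115).
The solution is unique modulo lcm(935, 115) = 21505.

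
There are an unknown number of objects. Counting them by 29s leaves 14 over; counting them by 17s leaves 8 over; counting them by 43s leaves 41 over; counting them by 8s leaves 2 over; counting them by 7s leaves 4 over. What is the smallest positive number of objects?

901450

The moduli are pairwise coprime; M = 29·17·43·8·7 = 1187144.
M/29 = 40936; 40936 ≡ 17 (mod 29); 17·12 ≡ 1, so inverse 12.
M/17 = 69832; 69832 ≡ 13 (mod 17); 13·4 ≡ 1, so inverse 4.
M/43 = 27608; 27608 ≡ 2 (mod 43); 2·22 ≡ 1, so inverse 22.
M/8 = 148393; 148393 ≡ 1 (mod 8), inverse 1.
M/7 = 169592; 169592 ≡ 3 (mod 7); 3·5 ≡ 1, so inverse 5.
N ≡ 14·40936·12 + 8·69832·4 + 41·27608·22 + 2·148393·1 + 4·169592·5 = 37702914.
37702914 mod 1187144 = 901450.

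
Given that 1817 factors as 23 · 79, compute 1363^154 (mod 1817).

806

Mod 23: 1363 ≡ 6; since 22 | 154, by Fermat 6^154 ≡ 1 (mod 23).
Mod 79: 1363 ≡ 20; by Fermat, exponent reduces to 154 mod 78 = 76; 20^76 ≡ 16 (mod 79).
Combine by CRT: x ≡ 1 (mod 23), x ≡ 16 (mod 79) ⇒ x ≡ 806 (mod 1817).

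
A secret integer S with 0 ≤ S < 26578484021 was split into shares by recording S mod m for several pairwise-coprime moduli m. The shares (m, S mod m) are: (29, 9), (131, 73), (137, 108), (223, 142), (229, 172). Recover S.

The moduli are pairwise coprime; N = 29·131·137·223·229 = 26578484021.
N/29 = 916499449; 916499449 ≡ 8 (mod 29); 8·11 ≡ 1, so inverse 11.
N/131 = 202889191; 202889191 ≡ 59 (mod 131); 59·20 ≡ 1, so inverse 20.
N/137 = 194003533; 194003533 ≡ 25 (mod 137); 25·11 ≡ 1, so inverse 11.
N/223 = 119186027; 119186027 ≡ 109 (mod 223); 109·178 ≡ 1, so inverse 178.
N/229 = 116063249; 116063249 ≡ 95 (mod 229); 95·135 ≡ 1, so inverse 135.
S ≡ 9·916499449·11 + 73·202889191·20 + 108·194003533·11 + 142·119186027·178 + 172·116063249·135 = 6324962521747.
6324962521747 mod 26578484021 = 25861808770.

25861808770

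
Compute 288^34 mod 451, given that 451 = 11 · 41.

Mod 11: 288 ≡ 2; by Fermat, exponent reduces to 34 mod 10 = 4; 2^4 ≡ 5 (mod 11).
Mod 41: 288 ≡ 1; 1^34 ≡ 1 (mod 41).
Combine by CRT: x ≡ 5 (mod 11), x ≡ 1 (mod 41) ⇒ x ≡ 247 (mod 451).

247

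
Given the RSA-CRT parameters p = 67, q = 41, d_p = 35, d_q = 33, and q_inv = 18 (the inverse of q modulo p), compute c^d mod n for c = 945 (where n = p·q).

2698

m₁ = c^(d_p) mod p: c ≡ 7 (mod 67), and 7^35 mod 67 = 18.
m₂ = c^(d_q) mod q: c ≡ 2 (mod 41), and 2^33 mod 41 = 33.
h = q_inv·(m₁ − m₂) mod p = 18·(18 − 33) mod 67 = 65.
m = m₂ + h·q = 33 + 65·41 = 2698.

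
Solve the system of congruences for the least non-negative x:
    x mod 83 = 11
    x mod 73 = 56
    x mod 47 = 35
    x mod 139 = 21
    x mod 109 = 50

995491055

The moduli are pairwise coprime; N = 83·73·47·139·109 = 4314595723.
N/83 = 51983081; 51983081 ≡ 15 (mod 83); 15·72 ≡ 1, so inverse 72.
N/73 = 59104051; 59104051 ≡ 39 (mod 73); 39·15 ≡ 1, so inverse 15.
N/47 = 91799909; 91799909 ≡ 26 (mod 47); 26·38 ≡ 1, so inverse 38.
N/139 = 31040257; 31040257 ≡ 28 (mod 139); 28·5 ≡ 1, so inverse 5.
N/109 = 39583447; 39583447 ≡ 97 (mod 109); 97·9 ≡ 1, so inverse 9.
x ≡ 11·51983081·72 + 56·59104051·15 + 35·91799909·38 + 21·31040257·5 + 50·39583447·9 = 233983660097.
233983660097 mod 4314595723 = 995491055.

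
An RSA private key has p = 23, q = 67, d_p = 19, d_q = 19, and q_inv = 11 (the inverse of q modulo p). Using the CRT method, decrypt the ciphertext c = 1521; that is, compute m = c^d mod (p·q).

190

m₁ = c^(d_p) mod p: c ≡ 3 (mod 23), and 3^19 mod 23 = 6.
m₂ = c^(d_q) mod q: c ≡ 47 (mod 67), and 47^19 mod 67 = 56.
h = q_inv·(m₁ − m₂) mod p = 11·(6 − 56) mod 23 = 2.
m = m₂ + h·q = 56 + 2·67 = 190.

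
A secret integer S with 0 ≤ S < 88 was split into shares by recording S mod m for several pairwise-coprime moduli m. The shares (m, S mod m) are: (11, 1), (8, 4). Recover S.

From S ≡ 1 (mod 11) write S = 1 + 11t. Substituting into S ≡ 4 (mod 8) gives 11t ≡ 3 (mod 8), and since 3⁻¹ ≡ 3 (mod 8), t ≡ 1. Hence S ≡ 1 + 11·1 = 12 (mod 88).

12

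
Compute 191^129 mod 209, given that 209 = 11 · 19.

58

Mod 11: 191 ≡ 4; by Fermat, exponent reduces to 129 mod 10 = 9; 4^9 ≡ 3 (mod 11).
Mod 19: 191 ≡ 1; by Fermat, exponent reduces to 129 mod 18 = 3; 1^3 ≡ 1 (mod 19).
Combine by CRT: x ≡ 3 (mod 11), x ≡ 1 (mod 19) ⇒ x ≡ 58 (mod 209).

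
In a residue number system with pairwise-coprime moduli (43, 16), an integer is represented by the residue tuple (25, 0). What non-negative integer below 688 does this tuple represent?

From x ≡ 25 (mod 43) write x = 25 + 43t. Substituting into x ≡ 0 (mod 16) gives 43t ≡ 7 (mod 16), and since 11⁻¹ ≡ 3 (mod 16), t ≡ 5. Hence x ≡ 25 + 43·5 = 240 (mod 688).

240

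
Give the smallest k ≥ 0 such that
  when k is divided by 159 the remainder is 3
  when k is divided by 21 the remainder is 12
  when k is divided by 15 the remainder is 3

gcd(159, 21) = 3 and 3 | (12 − 3), so the pair is consistent; merging gives k ≡ 957 (mod 1113), where 1113 = lcm(159, 21).
gcd(1113, 15) = 3 and 3 | (3 − 957), so the pair is consistent; merging gives k ≡ 3183 (mod 5565), where 5565 = lcm(1113, 15).
The solution is unique modulo lcm(159, 21, 15) = 5565.

3183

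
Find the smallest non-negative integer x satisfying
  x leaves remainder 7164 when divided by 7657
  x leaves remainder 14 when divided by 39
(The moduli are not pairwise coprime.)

Combine the congruences pairwise.
gcd(7657, 39) = 13 and 13 | (14 − 7164), so the pair is consistent; merging gives x ≡ 22478 (mod 22971), where 22971 = lcm(7657, 39).
The solution is unique modulo lcm(7657, 39) = 22971.

22478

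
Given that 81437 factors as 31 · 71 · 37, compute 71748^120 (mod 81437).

Mod 31: 71748 ≡ 14; since 30 | 120, by Fermat 14^120 ≡ 1 (mod 31).
Mod 71: 71748 ≡ 38; by Fermat, exponent reduces to 120 mod 70 = 50; 38^50 ≡ 48 (mod 71).
Mod 37: 71748 ≡ 5; by Fermat, exponent reduces to 120 mod 36 = 12; 5^12 ≡ 10 (mod 37).
Combine by CRT: x ≡ 1 (mod 31), x ≡ 48 (mod 71), x ≡ 10 (mod 37) ⇒ x ≡ 9704 (mod 81437).

9704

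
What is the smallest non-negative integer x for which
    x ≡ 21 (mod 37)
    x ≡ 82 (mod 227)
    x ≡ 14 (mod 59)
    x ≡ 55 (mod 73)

21696969

The moduli are pairwise coprime; N = 37·227·59·73 = 36174493.
N/37 = 977689; 977689 ≡ 1 (mod 37), inverse 1.
N/227 = 159359; 159359 ≡ 5 (mod 227); 5·91 ≡ 1, so inverse 91.
N/59 = 613127; 613127 ≡ 58 (mod 59); 58·58 ≡ 1, so inverse 58.
N/73 = 495541; 495541 ≡ 17 (mod 73); 17·43 ≡ 1, so inverse 43.
x ≡ 21·977689·1 + 82·159359·91 + 14·613127·58 + 55·495541·43 = 2879481916.
2879481916 mod 36174493 = 21696969.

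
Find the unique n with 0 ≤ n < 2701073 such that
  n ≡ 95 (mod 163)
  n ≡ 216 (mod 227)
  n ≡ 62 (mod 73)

66273

From n ≡ 95 (mod 163) write n = 95 + 163t. Substituting into n ≡ 216 (mod 227) gives 163t ≡ 121 (mod 227), and since 163⁻¹ ≡ 39 (mod 227), t ≡ 179. Hence n ≡ 95 + 163·179 = 29272 (mod 37001).
From n ≡ 29272 (mod 37001) write n = 29272 + 37001t. Substituting into n ≡ 62 (mod 73) gives 37001t ≡ 63 (mod 73), and since 63⁻¹ ≡ 51 (mod 73), t ≡ 1. Hence n ≡ 29272 + 37001·1 = 66273 (mod 2701073).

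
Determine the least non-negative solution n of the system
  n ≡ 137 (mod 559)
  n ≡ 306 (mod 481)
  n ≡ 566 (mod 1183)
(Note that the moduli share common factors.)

308146

gcd(559, 481) = 13 and 13 | (306 − 137), so the pair is consistent; merging gives n ≡ 18584 (mod 20683), where 20683 = lcm(559, 481).
gcd(20683, 1183) = 13 and 13 | (566 − 18584), so the pair is consistent; merging gives n ≡ 308146 (mod 1882153), where 1882153 = lcm(20683, 1183).
The solution is unique modulo lcm(559, 481, 1183) = 1882153.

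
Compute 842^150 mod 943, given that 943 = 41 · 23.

50

Mod 41: 842 ≡ 22; by Fermat, exponent reduces to 150 mod 40 = 30; 22^30 ≡ 9 (mod 41).
Mod 23: 842 ≡ 14; by Fermat, exponent reduces to 150 mod 22 = 18; 14^18 ≡ 4 (mod 23).
Combine by CRT: x ≡ 9 (mod 41), x ≡ 4 (mod 23) ⇒ x ≡ 50 (mod 943).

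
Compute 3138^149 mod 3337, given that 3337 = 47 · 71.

Mod 47: 3138 ≡ 36; by Fermat, exponent reduces to 149 mod 46 = 11; 36^11 ≡ 8 (mod 47).
Mod 71: 3138 ≡ 14; by Fermat, exponent reduces to 149 mod 70 = 9; 14^9 ≡ 66 (mod 71).
Combine by CRT: x ≡ 8 (mod 47), x ≡ 66 (mod 71) ⇒ x ≡ 1841 (mod 3337).

1841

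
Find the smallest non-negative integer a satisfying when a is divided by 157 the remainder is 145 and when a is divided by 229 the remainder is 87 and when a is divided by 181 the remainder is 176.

The moduli are pairwise coprime; N = 157·229·181 = 6507493.
N/157 = 41449; 41449 ≡ 1 (mod 157), inverse 1.
N/229 = 28417; 28417 ≡ 21 (mod 229); 21·120 ≡ 1, so inverse 120.
N/181 = 35953; 35953 ≡ 115 (mod 181); 115·85 ≡ 1, so inverse 85.
a ≡ 145·41449·1 + 87·28417·120 + 176·35953·85 = 840540465.
840540465 mod 6507493 = 1073868.

1073868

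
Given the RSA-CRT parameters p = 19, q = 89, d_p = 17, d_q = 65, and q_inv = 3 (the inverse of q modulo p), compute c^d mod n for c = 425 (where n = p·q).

m₁ = c^(d_p) mod p: c ≡ 7 (mod 19), and 7^17 mod 19 = 11.
m₂ = c^(d_q) mod q: c ≡ 69 (mod 89), and 69^65 mod 89 = 49.
h = q_inv·(m₁ − m₂) mod p = 3·(11 − 49) mod 19 = 0.
m = m₂ + h·q = 49 + 0·89 = 49.

49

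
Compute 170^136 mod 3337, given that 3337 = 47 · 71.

Mod 47: 170 ≡ 29; by Fermat, exponent reduces to 136 mod 46 = 44; 29^44 ≡ 28 (mod 47).
Mod 71: 170 ≡ 28; by Fermat, exponent reduces to 136 mod 70 = 66; 28^66 ≡ 8 (mod 71).
Combine by CRT: x ≡ 28 (mod 47), x ≡ 8 (mod 71) ⇒ x ≡ 2848 (mod 3337).

2848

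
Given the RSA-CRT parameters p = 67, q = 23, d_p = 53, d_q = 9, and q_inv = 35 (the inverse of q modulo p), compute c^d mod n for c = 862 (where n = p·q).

847

m₁ = c^(d_p) mod p: c ≡ 58 (mod 67), and 58^53 mod 67 = 43.
m₂ = c^(d_q) mod q: c ≡ 11 (mod 23), and 11^9 mod 23 = 19.
h = q_inv·(m₁ − m₂) mod p = 35·(43 − 19) mod 67 = 36.
m = m₂ + h·q = 19 + 36·23 = 847.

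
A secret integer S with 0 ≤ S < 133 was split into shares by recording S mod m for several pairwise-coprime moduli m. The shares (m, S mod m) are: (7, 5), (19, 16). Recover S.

54

From S ≡ 5 (mod 7) write S = 5 + 7t. Substituting into S ≡ 16 (mod 19) gives 7t ≡ 11 (mod 19), and since 7⁻¹ ≡ 11 (mod 19), t ≡ 7. Hence S ≡ 5 + 7·7 = 54 (mod 133).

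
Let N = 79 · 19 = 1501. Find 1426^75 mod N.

Mod 79: 1426 ≡ 4; 4^75 ≡ 21 (mod 79).
Mod 19: 1426 ≡ 1; by Fermat, exponent reduces to 75 mod 18 = 3; 1^3 ≡ 1 (mod 19).
Combine by CRT: x ≡ 21 (mod 79), x ≡ 1 (mod 19) ⇒ x ≡ 495 (mod 1501).

495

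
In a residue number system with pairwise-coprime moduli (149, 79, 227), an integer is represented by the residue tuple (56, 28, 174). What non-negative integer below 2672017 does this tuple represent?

The moduli are pairwise coprime; N = 149·79·227 = 2672017.
N/149 = 17933; 17933 ≡ 53 (mod 149); 53·45 ≡ 1, so inverse 45.
N/79 = 33823; 33823 ≡ 11 (mod 79); 11·36 ≡ 1, so inverse 36.
N/227 = 11771; 11771 ≡ 194 (mod 227); 194·55 ≡ 1, so inverse 55.
x ≡ 56·17933·45 + 28·33823·36 + 174·11771·55 = 191933214.
191933214 mod 2672017 = 2220007.

2220007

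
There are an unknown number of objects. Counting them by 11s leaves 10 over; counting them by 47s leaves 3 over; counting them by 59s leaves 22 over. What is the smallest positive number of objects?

Combine the congruences pairwise.
From N ≡ 10 (mod 11) write N = 10 + 11t. Substituting into N ≡ 3 (mod 47) gives 11t ≡ 40 (mod 47), and since 11⁻¹ ≡ 30 (mod 47), t ≡ 25. Hence N ≡ 10 + 11·25 = 285 (mod 517).
From N ≡ 285 (mod 517) write N = 285 + 517t. Substituting into N ≡ 22 (mod 59) gives 517t ≡ 32 (mod 59), and since 45⁻¹ ≡ 21 (mod 59), t ≡ 23. Hence N ≡ 285 + 517·23 = 12176 (mod 30503).

12176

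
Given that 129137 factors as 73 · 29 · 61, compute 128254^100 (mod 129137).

95695

Mod 73: 128254 ≡ 66; by Fermat, exponent reduces to 100 mod 72 = 28; 66^28 ≡ 65 (mod 73).
Mod 29: 128254 ≡ 16; by Fermat, exponent reduces to 100 mod 28 = 16; 16^16 ≡ 24 (mod 29).
Mod 61: 128254 ≡ 32; by Fermat, exponent reduces to 100 mod 60 = 40; 32^40 ≡ 47 (mod 61).
Combine by CRT: x ≡ 65 (mod 73), x ≡ 24 (mod 29), x ≡ 47 (mod 61) ⇒ x ≡ 95695 (mod 129137).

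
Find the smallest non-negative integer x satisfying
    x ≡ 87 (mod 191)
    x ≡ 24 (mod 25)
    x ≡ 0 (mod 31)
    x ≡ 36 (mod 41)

The moduli are pairwise coprime; N = 191·25·31·41 = 6069025.
N/191 = 31775; 31775 ≡ 69 (mod 191); 69·36 ≡ 1, so inverse 36.
N/25 = 242761; 242761 ≡ 11 (mod 25); 11·16 ≡ 1, so inverse 16.
N/31 = 195775; 195775 ≡ 10 (mod 31); 10·28 ≡ 1, so inverse 28.
N/41 = 148025; 148025 ≡ 15 (mod 41); 15·11 ≡ 1, so inverse 11.
x ≡ 87·31775·36 + 24·242761·16 + 0·195775·28 + 36·148025·11 = 251357424.
251357424 mod 6069025 = 2527399.

2527399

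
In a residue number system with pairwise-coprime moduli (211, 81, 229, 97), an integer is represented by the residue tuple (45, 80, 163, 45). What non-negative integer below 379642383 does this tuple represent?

61503380

The moduli are pairwise coprime; N = 211·81·229·97 = 379642383.
N/211 = 1799253; 1799253 ≡ 56 (mod 211); 56·49 ≡ 1, so inverse 49.
N/81 = 4686943; 4686943 ≡ 40 (mod 81); 40·79 ≡ 1, so inverse 79.
N/229 = 1657827; 1657827 ≡ 96 (mod 229); 96·198 ≡ 1, so inverse 198.
N/97 = 3913839; 3913839 ≡ 83 (mod 97); 83·90 ≡ 1, so inverse 90.
x ≡ 45·1799253·49 + 80·4686943·79 + 163·1657827·198 + 45·3913839·90 = 102944589173.
102944589173 mod 379642383 = 61503380.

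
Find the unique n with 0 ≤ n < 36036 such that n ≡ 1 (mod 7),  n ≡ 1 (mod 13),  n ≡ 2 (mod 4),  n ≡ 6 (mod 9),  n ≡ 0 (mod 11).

8646

The moduli are pairwise coprime; M = 7·13·4·9·11 = 36036.
M/7 = 5148; 5148 ≡ 3 (mod 7); 3·5 ≡ 1, so inverse 5.
M/13 = 2772; 2772 ≡ 3 (mod 13); 3·9 ≡ 1, so inverse 9.
M/4 = 9009; 9009 ≡ 1 (mod 4), inverse 1.
M/9 = 4004; 4004 ≡ 8 (mod 9); 8·8 ≡ 1, so inverse 8.
M/11 = 3276; 3276 ≡ 9 (mod 11); 9·5 ≡ 1, so inverse 5.
n ≡ 1·5148·5 + 1·2772·9 + 2·9009·1 + 6·4004·8 + 0·3276·5 = 260898.
260898 mod 36036 = 8646.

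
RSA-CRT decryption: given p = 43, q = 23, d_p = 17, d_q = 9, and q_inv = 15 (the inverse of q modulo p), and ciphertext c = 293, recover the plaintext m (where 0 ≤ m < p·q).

m₁ = c^(d_p) mod p: c ≡ 35 (mod 43), and 35^17 mod 43 = 4.
m₂ = c^(d_q) mod q: c ≡ 17 (mod 23), and 17^9 mod 23 = 7.
h = q_inv·(m₁ − m₂) mod p = 15·(4 − 7) mod 43 = 41.
m = m₂ + h·q = 7 + 41·23 = 950.

950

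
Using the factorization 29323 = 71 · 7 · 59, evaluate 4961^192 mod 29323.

9325

Mod 71: 4961 ≡ 62; by Fermat, exponent reduces to 192 mod 70 = 52; 62^52 ≡ 24 (mod 71).
Mod 7: 4961 ≡ 5; since 6 | 192, by Fermat 5^192 ≡ 1 (mod 7).
Mod 59: 4961 ≡ 5; by Fermat, exponent reduces to 192 mod 58 = 18; 5^18 ≡ 3 (mod 59).
Combine by CRT: x ≡ 24 (mod 71), x ≡ 1 (mod 7), x ≡ 3 (mod 59) ⇒ x ≡ 9325 (mod 29323).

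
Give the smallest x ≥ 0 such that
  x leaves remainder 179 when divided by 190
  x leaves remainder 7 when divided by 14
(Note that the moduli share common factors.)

gcd(190, 14) = 2 and 2 | (7 − 179), so the pair is consistent; merging gives x ≡ 749 (mod 1330), where 1330 = lcm(190, 14).
The solution is unique modulo lcm(190, 14) = 1330.

749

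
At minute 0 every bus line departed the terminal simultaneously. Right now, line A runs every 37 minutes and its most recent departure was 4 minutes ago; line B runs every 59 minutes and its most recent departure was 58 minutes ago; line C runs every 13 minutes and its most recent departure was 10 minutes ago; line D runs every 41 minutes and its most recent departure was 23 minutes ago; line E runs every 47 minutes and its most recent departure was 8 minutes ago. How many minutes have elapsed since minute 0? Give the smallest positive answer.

Combine the congruences pairwise.
From t ≡ 4 (mod 37) write t = 4 + 37s. Substituting into t ≡ 58 (mod 59) gives 37s ≡ 54 (mod 59), and since 37⁻¹ ≡ 8 (mod 59), s ≡ 19. Hence t ≡ 4 + 37·19 = 707 (mod 2183).
From t ≡ 707 (mod 2183) write t = 707 + 2183s. Substituting into t ≡ 10 (mod 13) gives 2183s ≡ 5 (mod 13), and since 12⁻¹ ≡ 12 (mod 13), s ≡ 8. Hence t ≡ 707 + 2183·8 = 18171 (mod 28379).
From t ≡ 18171 (mod 28379) write t = 18171 + 28379s. Substituting into t ≡ 23 (mod 41) gives 28379s ≡ 15 (mod 41), and since 7⁻¹ ≡ 6 (mod 41), s ≡ 8. Hence t ≡ 18171 + 28379·8 = 245203 (mod 1163539).
From t ≡ 245203 (mod 1163539) write t = 245203 + 1163539s. Substituting into t ≡ 8 (mod 47) gives 1163539s ≡ 4 (mod 47), and since 7⁻¹ ≡ 27 (mod 47), s ≡ 14. Hence t ≡ 245203 + 1163539·14 = 16534749 (mod 54686333).

16534749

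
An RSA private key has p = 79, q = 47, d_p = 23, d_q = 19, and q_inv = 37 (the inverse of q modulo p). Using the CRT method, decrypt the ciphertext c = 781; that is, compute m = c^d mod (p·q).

1002

m₁ = c^(d_p) mod p: c ≡ 70 (mod 79), and 70^23 mod 79 = 54.
m₂ = c^(d_q) mod q: c ≡ 29 (mod 47), and 29^19 mod 47 = 15.
h = q_inv·(m₁ − m₂) mod p = 37·(54 − 15) mod 79 = 21.
m = m₂ + h·q = 15 + 21·47 = 1002.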